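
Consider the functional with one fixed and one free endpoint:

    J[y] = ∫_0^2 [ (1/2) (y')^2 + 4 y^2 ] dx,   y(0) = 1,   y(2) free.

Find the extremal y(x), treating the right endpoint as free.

The Lagrangian L = (1/2) (y')^2 + 4 y^2 gives
    ∂L/∂y = 8 y,   ∂L/∂y' = y'.
Euler-Lagrange: y'' − 8 y = 0.
With k = sqrt(8), the general solution is
    y(x) = A cosh(sqrt(8) x) + B sinh(sqrt(8) x).
Fixed left endpoint y(0) = 1 ⇒ A = 1.
The right endpoint x = 2 is free, so the natural (transversality) condition is ∂L/∂y' |_{x=2} = 0, i.e. y'(2) = 0.
Compute y'(x) = A k sinh(k x) + B k cosh(k x), so
    y'(2) = A k sinh(k·2) + B k cosh(k·2) = 0
    ⇒ B = −A tanh(k·2) = − tanh(sqrt(8)·2).
Therefore the extremal is
    y(x) = cosh(sqrt(8) x) − tanh(sqrt(8)·2) sinh(sqrt(8) x).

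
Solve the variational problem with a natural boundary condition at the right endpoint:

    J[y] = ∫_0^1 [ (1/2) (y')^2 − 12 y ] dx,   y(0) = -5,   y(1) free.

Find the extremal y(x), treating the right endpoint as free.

The Lagrangian L = (1/2) (y')^2 − 12 y gives
    ∂L/∂y = −12,   ∂L/∂y' = y'.
Euler-Lagrange: d/dx(y') − (−12) = 0, i.e. y'' + 12 = 0, so
    y(x) = −(12/2) x^2 + C1 x + C2.
Fixed left endpoint y(0) = -5 ⇒ C2 = -5.
The right endpoint x = 1 is free, so the natural (transversality) condition is ∂L/∂y' |_{x=1} = 0, i.e. y'(1) = 0.
Compute y'(x) = −12 x + C1, so y'(1) = −12 + C1 = 0 ⇒ C1 = 12.
Therefore the extremal is
    y(x) = −6 x^2 + 12 x − 5.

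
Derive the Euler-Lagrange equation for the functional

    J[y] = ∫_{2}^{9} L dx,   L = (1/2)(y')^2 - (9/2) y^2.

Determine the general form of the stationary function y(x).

The Lagrangian is L = (1/2)(y')^2 - (9/2) y^2.
∂L/∂y = -9y.
∂L/∂y' = y'.
The Euler-Lagrange equation d/dx(∂L/∂y') − ∂L/∂y = 0 becomes:
    y'' + 9 y = 0
General solution: y(x) = A sin(3x) + B cos(3x), where A and B are arbitrary constants fixed by the endpoint conditions.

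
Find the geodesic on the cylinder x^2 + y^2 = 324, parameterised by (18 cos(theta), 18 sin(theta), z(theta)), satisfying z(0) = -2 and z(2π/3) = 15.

Parameterise the cylinder of radius R = 18 as
    r(θ) = (18 cos θ, 18 sin θ, z(θ)).
The arc-length element is
    ds = sqrt(324 + (dz/dθ)^2) dθ,
so the Lagrangian is L = sqrt(324 + z'^2).
L depends on z' only, not on z or θ, so ∂L/∂z = 0 and
    ∂L/∂z' = z' / sqrt(324 + z'^2).
The Euler-Lagrange equation gives
    d/dθ( z' / sqrt(324 + z'^2) ) = 0,
so z' is constant. Integrating once:
    z(θ) = a θ + b,
a helix on the cylinder (a straight line when the cylinder is unrolled). The constants a, b are determined by the endpoint conditions.
With endpoint conditions z(0) = -2 and z(2π/3) = 15: from z(0) = b we get b = -2, and a·2π/3 + -2 = 15 gives a = 51/(2π), so
    z(θ) = (51/(2π)) θ − 2.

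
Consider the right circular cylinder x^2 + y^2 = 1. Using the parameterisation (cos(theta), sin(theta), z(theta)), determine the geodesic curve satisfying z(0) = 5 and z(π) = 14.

Parameterise the cylinder of radius R = 1 as
    r(θ) = (cos θ, sin θ, z(θ)).
The arc-length element is
    ds = sqrt(1 + (dz/dθ)^2) dθ,
so the Lagrangian is L = sqrt(1 + z'^2).
L depends on z' only, not on z or θ, so ∂L/∂z = 0 and
    ∂L/∂z' = z' / sqrt(1 + z'^2).
The Euler-Lagrange equation gives
    d/dθ( z' / sqrt(1 + z'^2) ) = 0,
so z' is constant. Integrating once:
    z(θ) = a θ + b,
a helix on the cylinder (a straight line when the cylinder is unrolled). The constants a, b are determined by the endpoint conditions.
With endpoint conditions z(0) = 5 and z(π) = 14: from z(0) = b we get b = 5, and a·π + 5 = 14 gives a = 9/π, so
    z(θ) = (9/π) θ + 5.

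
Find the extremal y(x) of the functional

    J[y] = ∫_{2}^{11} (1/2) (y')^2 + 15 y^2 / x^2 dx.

The Lagrangian is L = (1/2) (y')^2 + 15 y^2 / x^2.
Compute ∂L/∂y = 30y/x^2, ∂L/∂y' = y'.
The Euler-Lagrange equation d/dx(∂L/∂y') − ∂L/∂y = 0 reduces to
    y'' − 30/x^2 · y = 0  (x > 0).
Its general solution is
    y(x) = A x^6 + B x^(-5),
with A, B fixed by the endpoint conditions.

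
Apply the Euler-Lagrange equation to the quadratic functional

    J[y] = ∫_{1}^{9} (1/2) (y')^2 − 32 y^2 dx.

The Lagrangian is L = (1/2) (y')^2 − 32 y^2.
Compute ∂L/∂y = -64y, ∂L/∂y' = y'.
The Euler-Lagrange equation d/dx(∂L/∂y') − ∂L/∂y = 0 reduces to
    y'' + 64 y = 0.
Its general solution is
    y(x) = A sin(8x) + B cos(8x),
with A, B fixed by the endpoint conditions.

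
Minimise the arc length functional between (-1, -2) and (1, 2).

Arc-length functional: J[y] = ∫ sqrt(1 + (y')^2) dx.
Lagrangian L = sqrt(1 + (y')^2) has no explicit y dependence, so ∂L/∂y = 0 and the Euler-Lagrange equation gives
    d/dx( y' / sqrt(1 + (y')^2) ) = 0  ⇒  y' / sqrt(1 + (y')^2) = const.
Hence y' is constant, so y(x) is affine.
Fitting the endpoints (-1, -2) and (1, 2):
    slope m = (2 − (-2)) / (1 − (-1)) = 2,
    intercept c = (-2) − m·(-1) = 0.
Extremal: y(x) = 2 x.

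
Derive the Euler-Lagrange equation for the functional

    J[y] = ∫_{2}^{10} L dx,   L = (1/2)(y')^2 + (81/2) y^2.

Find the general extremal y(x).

The Lagrangian is L = (1/2)(y')^2 + (81/2) y^2.
∂L/∂y = 81y.
∂L/∂y' = y'.
The Euler-Lagrange equation d/dx(∂L/∂y') − ∂L/∂y = 0 becomes:
    y'' - 81 y = 0
General solution: y(x) = A e^(9x) + B e^(-9x), where A and B are arbitrary constants fixed by the endpoint conditions.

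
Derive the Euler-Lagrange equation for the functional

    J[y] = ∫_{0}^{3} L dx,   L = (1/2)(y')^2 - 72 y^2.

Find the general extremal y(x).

The Lagrangian is L = (1/2)(y')^2 - 72 y^2.
∂L/∂y = -144y.
∂L/∂y' = y'.
The Euler-Lagrange equation d/dx(∂L/∂y') − ∂L/∂y = 0 becomes:
    y'' + 144 y = 0
General solution: y(x) = A sin(12x) + B cos(12x), where A and B are arbitrary constants fixed by the endpoint conditions.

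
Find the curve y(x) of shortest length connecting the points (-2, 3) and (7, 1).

Arc-length functional: J[y] = ∫ sqrt(1 + (y')^2) dx.
Lagrangian L = sqrt(1 + (y')^2) has no explicit y dependence, so ∂L/∂y = 0 and the Euler-Lagrange equation gives
    d/dx( y' / sqrt(1 + (y')^2) ) = 0  ⇒  y' / sqrt(1 + (y')^2) = const.
Hence y' is constant, so y(x) is affine.
Fitting the endpoints (-2, 3) and (7, 1):
    slope m = (1 − 3) / (7 − (-2)) = -2/9,
    intercept c = 3 − m·(-2) = 23/9.
Extremal: y(x) = (-2/9) x + 23/9.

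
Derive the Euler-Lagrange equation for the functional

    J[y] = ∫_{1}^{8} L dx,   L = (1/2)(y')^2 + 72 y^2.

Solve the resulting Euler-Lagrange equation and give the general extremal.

The Lagrangian is L = (1/2)(y')^2 + 72 y^2.
∂L/∂y = 144y.
∂L/∂y' = y'.
The Euler-Lagrange equation d/dx(∂L/∂y') − ∂L/∂y = 0 becomes:
    y'' - 144 y = 0
General solution: y(x) = A e^(12x) + B e^(-12x), where A and B are arbitrary constants fixed by the endpoint conditions.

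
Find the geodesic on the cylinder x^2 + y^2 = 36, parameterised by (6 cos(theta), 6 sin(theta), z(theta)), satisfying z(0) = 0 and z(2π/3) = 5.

Parameterise the cylinder of radius R = 6 as
    r(θ) = (6 cos θ, 6 sin θ, z(θ)).
The arc-length element is
    ds = sqrt(36 + (dz/dθ)^2) dθ,
so the Lagrangian is L = sqrt(36 + z'^2).
L depends on z' only, not on z or θ, so ∂L/∂z = 0 and
    ∂L/∂z' = z' / sqrt(36 + z'^2).
The Euler-Lagrange equation gives
    d/dθ( z' / sqrt(36 + z'^2) ) = 0,
so z' is constant. Integrating once:
    z(θ) = a θ + b,
a helix on the cylinder (a straight line when the cylinder is unrolled). The constants a, b are determined by the endpoint conditions.
With endpoint conditions z(0) = 0 and z(2π/3) = 5: from z(0) = b we get b = 0, and a·2π/3 + 0 = 5 gives a = 15/(2π), so
    z(θ) = (15/(2π)) θ.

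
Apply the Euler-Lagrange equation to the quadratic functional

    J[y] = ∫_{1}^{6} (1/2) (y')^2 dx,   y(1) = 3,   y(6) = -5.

The Lagrangian is L = (1/2) (y')^2.
Compute ∂L/∂y = 0, ∂L/∂y' = y'.
The Euler-Lagrange equation d/dx(∂L/∂y') − ∂L/∂y = 0 reduces to
    y'' = 0.
Its general solution is
    y(x) = A x + B,
with A, B fixed by the endpoint conditions.
Applying the endpoint conditions y(1) = 3 and y(6) = -5: solve A·1 + B = 3 and A·6 + B = -5. Subtracting gives A(6 − 1) = -5 − 3, so A = -8/5, and B = 3 − A·1 = 23/5. Therefore
    y(x) = (-8/5) x + 23/5.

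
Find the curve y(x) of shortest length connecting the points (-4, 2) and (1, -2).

Arc-length functional: J[y] = ∫ sqrt(1 + (y')^2) dx.
Lagrangian L = sqrt(1 + (y')^2) has no explicit y dependence, so ∂L/∂y = 0 and the Euler-Lagrange equation gives
    d/dx( y' / sqrt(1 + (y')^2) ) = 0  ⇒  y' / sqrt(1 + (y')^2) = const.
Hence y' is constant, so y(x) is affine.
Fitting the endpoints (-4, 2) and (1, -2):
    slope m = ((-2) − 2) / (1 − (-4)) = -4/5,
    intercept c = 2 − m·(-4) = -6/5.
Extremal: y(x) = (-4/5) x - 6/5.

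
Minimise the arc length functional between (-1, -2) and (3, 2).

Arc-length functional: J[y] = ∫ sqrt(1 + (y')^2) dx.
Lagrangian L = sqrt(1 + (y')^2) has no explicit y dependence, so ∂L/∂y = 0 and the Euler-Lagrange equation gives
    d/dx( y' / sqrt(1 + (y')^2) ) = 0  ⇒  y' / sqrt(1 + (y')^2) = const.
Hence y' is constant, so y(x) is affine.
Fitting the endpoints (-1, -2) and (3, 2):
    slope m = (2 − (-2)) / (3 − (-1)) = 1,
    intercept c = (-2) − m·(-1) = -1.
Extremal: y(x) = x - 1.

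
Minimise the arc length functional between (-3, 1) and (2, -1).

Arc-length functional: J[y] = ∫ sqrt(1 + (y')^2) dx.
Lagrangian L = sqrt(1 + (y')^2) has no explicit y dependence, so ∂L/∂y = 0 and the Euler-Lagrange equation gives
    d/dx( y' / sqrt(1 + (y')^2) ) = 0  ⇒  y' / sqrt(1 + (y')^2) = const.
Hence y' is constant, so y(x) is affine.
Fitting the endpoints (-3, 1) and (2, -1):
    slope m = ((-1) − 1) / (2 − (-3)) = -2/5,
    intercept c = 1 − m·(-3) = -1/5.
Extremal: y(x) = (-2/5) x - 1/5.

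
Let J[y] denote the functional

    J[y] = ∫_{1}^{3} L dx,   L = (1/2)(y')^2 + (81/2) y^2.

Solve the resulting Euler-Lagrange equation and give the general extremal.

The Lagrangian is L = (1/2)(y')^2 + (81/2) y^2.
∂L/∂y = 81y.
∂L/∂y' = y'.
The Euler-Lagrange equation d/dx(∂L/∂y') − ∂L/∂y = 0 becomes:
    y'' - 81 y = 0
General solution: y(x) = A e^(9x) + B e^(-9x), where A and B are arbitrary constants fixed by the endpoint conditions.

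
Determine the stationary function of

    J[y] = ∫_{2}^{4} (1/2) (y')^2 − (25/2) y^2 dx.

The Lagrangian is L = (1/2) (y')^2 − (25/2) y^2.
Compute ∂L/∂y = -25y, ∂L/∂y' = y'.
The Euler-Lagrange equation d/dx(∂L/∂y') − ∂L/∂y = 0 reduces to
    y'' + 25 y = 0.
Its general solution is
    y(x) = A sin(5x) + B cos(5x),
with A, B fixed by the endpoint conditions.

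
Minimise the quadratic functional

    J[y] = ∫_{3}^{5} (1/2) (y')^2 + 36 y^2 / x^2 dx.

The Lagrangian is L = (1/2) (y')^2 + 36 y^2 / x^2.
Compute ∂L/∂y = 72y/x^2, ∂L/∂y' = y'.
The Euler-Lagrange equation d/dx(∂L/∂y') − ∂L/∂y = 0 reduces to
    y'' − 72/x^2 · y = 0  (x > 0).
Its general solution is
    y(x) = A x^9 + B x^(-8),
with A, B fixed by the endpoint conditions.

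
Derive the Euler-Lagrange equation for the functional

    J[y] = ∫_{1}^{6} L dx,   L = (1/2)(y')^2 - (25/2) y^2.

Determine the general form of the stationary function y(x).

The Lagrangian is L = (1/2)(y')^2 - (25/2) y^2.
∂L/∂y = -25y.
∂L/∂y' = y'.
The Euler-Lagrange equation d/dx(∂L/∂y') − ∂L/∂y = 0 becomes:
    y'' + 25 y = 0
General solution: y(x) = A sin(5x) + B cos(5x), where A and B are arbitrary constants fixed by the endpoint conditions.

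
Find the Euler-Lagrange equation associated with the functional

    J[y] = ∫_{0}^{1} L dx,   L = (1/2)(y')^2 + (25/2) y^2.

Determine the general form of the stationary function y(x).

The Lagrangian is L = (1/2)(y')^2 + (25/2) y^2.
∂L/∂y = 25y.
∂L/∂y' = y'.
The Euler-Lagrange equation d/dx(∂L/∂y') − ∂L/∂y = 0 becomes:
    y'' - 25 y = 0
General solution: y(x) = A e^(5x) + B e^(-5x), where A and B are arbitrary constants fixed by the endpoint conditions.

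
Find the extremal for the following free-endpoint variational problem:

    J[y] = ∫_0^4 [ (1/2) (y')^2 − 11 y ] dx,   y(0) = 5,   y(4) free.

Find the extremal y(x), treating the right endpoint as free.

The Lagrangian L = (1/2) (y')^2 − 11 y gives
    ∂L/∂y = −11,   ∂L/∂y' = y'.
Euler-Lagrange: d/dx(y') − (−11) = 0, i.e. y'' + 11 = 0, so
    y(x) = −(11/2) x^2 + C1 x + C2.
Fixed left endpoint y(0) = 5 ⇒ C2 = 5.
The right endpoint x = 4 is free, so the natural (transversality) condition is ∂L/∂y' |_{x=4} = 0, i.e. y'(4) = 0.
Compute y'(x) = −11 x + C1, so y'(4) = −44 + C1 = 0 ⇒ C1 = 44.
Therefore the extremal is
    y(x) = −(11/2) x^2 + 44 x + 5.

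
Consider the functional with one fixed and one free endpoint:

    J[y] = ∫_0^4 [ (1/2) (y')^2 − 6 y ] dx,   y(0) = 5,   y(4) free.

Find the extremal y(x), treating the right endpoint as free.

The Lagrangian L = (1/2) (y')^2 − 6 y gives
    ∂L/∂y = −6,   ∂L/∂y' = y'.
Euler-Lagrange: d/dx(y') − (−6) = 0, i.e. y'' + 6 = 0, so
    y(x) = −(6/2) x^2 + C1 x + C2.
Fixed left endpoint y(0) = 5 ⇒ C2 = 5.
The right endpoint x = 4 is free, so the natural (transversality) condition is ∂L/∂y' |_{x=4} = 0, i.e. y'(4) = 0.
Compute y'(x) = −6 x + C1, so y'(4) = −24 + C1 = 0 ⇒ C1 = 24.
Therefore the extremal is
    y(x) = −3 x^2 + 24 x + 5.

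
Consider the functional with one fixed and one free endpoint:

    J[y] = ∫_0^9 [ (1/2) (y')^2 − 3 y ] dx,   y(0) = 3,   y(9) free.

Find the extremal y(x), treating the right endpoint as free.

The Lagrangian L = (1/2) (y')^2 − 3 y gives
    ∂L/∂y = −3,   ∂L/∂y' = y'.
Euler-Lagrange: d/dx(y') − (−3) = 0, i.e. y'' + 3 = 0, so
    y(x) = −(3/2) x^2 + C1 x + C2.
Fixed left endpoint y(0) = 3 ⇒ C2 = 3.
The right endpoint x = 9 is free, so the natural (transversality) condition is ∂L/∂y' |_{x=9} = 0, i.e. y'(9) = 0.
Compute y'(x) = −3 x + C1, so y'(9) = −27 + C1 = 0 ⇒ C1 = 27.
Therefore the extremal is
    y(x) = −(3/2) x^2 + 27 x + 3.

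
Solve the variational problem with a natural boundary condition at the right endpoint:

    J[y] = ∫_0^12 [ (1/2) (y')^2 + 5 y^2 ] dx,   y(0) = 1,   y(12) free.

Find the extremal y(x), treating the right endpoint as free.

The Lagrangian L = (1/2) (y')^2 + 5 y^2 gives
    ∂L/∂y = 10 y,   ∂L/∂y' = y'.
Euler-Lagrange: y'' − 10 y = 0.
With k = sqrt(10), the general solution is
    y(x) = A cosh(sqrt(10) x) + B sinh(sqrt(10) x).
Fixed left endpoint y(0) = 1 ⇒ A = 1.
The right endpoint x = 12 is free, so the natural (transversality) condition is ∂L/∂y' |_{x=12} = 0, i.e. y'(12) = 0.
Compute y'(x) = A k sinh(k x) + B k cosh(k x), so
    y'(12) = A k sinh(k·12) + B k cosh(k·12) = 0
    ⇒ B = −A tanh(k·12) = − tanh(sqrt(10)·12).
Therefore the extremal is
    y(x) = cosh(sqrt(10) x) − tanh(sqrt(10)·12) sinh(sqrt(10) x).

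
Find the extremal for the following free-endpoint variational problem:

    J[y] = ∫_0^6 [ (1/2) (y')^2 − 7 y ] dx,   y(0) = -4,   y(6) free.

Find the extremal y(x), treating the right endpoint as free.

The Lagrangian L = (1/2) (y')^2 − 7 y gives
    ∂L/∂y = −7,   ∂L/∂y' = y'.
Euler-Lagrange: d/dx(y') − (−7) = 0, i.e. y'' + 7 = 0, so
    y(x) = −(7/2) x^2 + C1 x + C2.
Fixed left endpoint y(0) = -4 ⇒ C2 = -4.
The right endpoint x = 6 is free, so the natural (transversality) condition is ∂L/∂y' |_{x=6} = 0, i.e. y'(6) = 0.
Compute y'(x) = −7 x + C1, so y'(6) = −42 + C1 = 0 ⇒ C1 = 42.
Therefore the extremal is
    y(x) = −(7/2) x^2 + 42 x − 4.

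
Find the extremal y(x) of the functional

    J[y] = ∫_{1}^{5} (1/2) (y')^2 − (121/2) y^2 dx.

The Lagrangian is L = (1/2) (y')^2 − (121/2) y^2.
Compute ∂L/∂y = -121y, ∂L/∂y' = y'.
The Euler-Lagrange equation d/dx(∂L/∂y') − ∂L/∂y = 0 reduces to
    y'' + 121 y = 0.
Its general solution is
    y(x) = A sin(11x) + B cos(11x),
with A, B fixed by the endpoint conditions.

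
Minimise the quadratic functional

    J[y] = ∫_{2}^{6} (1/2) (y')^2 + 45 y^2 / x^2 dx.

The Lagrangian is L = (1/2) (y')^2 + 45 y^2 / x^2.
Compute ∂L/∂y = 90y/x^2, ∂L/∂y' = y'.
The Euler-Lagrange equation d/dx(∂L/∂y') − ∂L/∂y = 0 reduces to
    y'' − 90/x^2 · y = 0  (x > 0).
Its general solution is
    y(x) = A x^10 + B x^(-9),
with A, B fixed by the endpoint conditions.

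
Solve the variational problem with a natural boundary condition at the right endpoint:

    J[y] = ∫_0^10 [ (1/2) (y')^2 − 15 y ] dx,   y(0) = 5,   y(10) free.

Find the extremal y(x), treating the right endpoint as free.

The Lagrangian L = (1/2) (y')^2 − 15 y gives
    ∂L/∂y = −15,   ∂L/∂y' = y'.
Euler-Lagrange: d/dx(y') − (−15) = 0, i.e. y'' + 15 = 0, so
    y(x) = −(15/2) x^2 + C1 x + C2.
Fixed left endpoint y(0) = 5 ⇒ C2 = 5.
The right endpoint x = 10 is free, so the natural (transversality) condition is ∂L/∂y' |_{x=10} = 0, i.e. y'(10) = 0.
Compute y'(x) = −15 x + C1, so y'(10) = −150 + C1 = 0 ⇒ C1 = 150.
Therefore the extremal is
    y(x) = −(15/2) x^2 + 150 x + 5.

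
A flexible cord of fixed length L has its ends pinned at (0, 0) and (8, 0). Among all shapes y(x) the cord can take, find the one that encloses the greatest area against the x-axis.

Set up the augmented Lagrangian using a multiplier λ for the length constraint:
    F(y, y') = y − λ sqrt(1 + y'^2).
F has no explicit x dependence, so the Beltrami identity yields a first integral
    F − y' ∂F/∂y' = C.
Compute ∂F/∂y' = −λ y' / sqrt(1 + y'^2). Then
    y − λ sqrt(1 + y'^2) + λ y'^2 / sqrt(1 + y'^2) = C
    ⇒  y − λ / sqrt(1 + y'^2) = C.
Solving for y' and integrating gives
    (x − a)^2 + (y − b)^2 = λ^2,
a circular arc of radius λ. The constants a, b are determined by the endpoint conditions y(0) = y(8) = 0, and λ is fixed implicitly by the length constraint
    ∫_{0}^{8} sqrt(1 + y'^2) dx = L.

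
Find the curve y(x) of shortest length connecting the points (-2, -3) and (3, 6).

Arc-length functional: J[y] = ∫ sqrt(1 + (y')^2) dx.
Lagrangian L = sqrt(1 + (y')^2) has no explicit y dependence, so ∂L/∂y = 0 and the Euler-Lagrange equation gives
    d/dx( y' / sqrt(1 + (y')^2) ) = 0  ⇒  y' / sqrt(1 + (y')^2) = const.
Hence y' is constant, so y(x) is affine.
Fitting the endpoints (-2, -3) and (3, 6):
    slope m = (6 − (-3)) / (3 − (-2)) = 9/5,
    intercept c = (-3) − m·(-2) = 3/5.
Extremal: y(x) = (9/5) x + 3/5.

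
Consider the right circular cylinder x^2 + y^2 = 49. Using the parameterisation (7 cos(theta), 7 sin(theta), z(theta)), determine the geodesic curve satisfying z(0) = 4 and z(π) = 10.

Parameterise the cylinder of radius R = 7 as
    r(θ) = (7 cos θ, 7 sin θ, z(θ)).
The arc-length element is
    ds = sqrt(49 + (dz/dθ)^2) dθ,
so the Lagrangian is L = sqrt(49 + z'^2).
L depends on z' only, not on z or θ, so ∂L/∂z = 0 and
    ∂L/∂z' = z' / sqrt(49 + z'^2).
The Euler-Lagrange equation gives
    d/dθ( z' / sqrt(49 + z'^2) ) = 0,
so z' is constant. Integrating once:
    z(θ) = a θ + b,
a helix on the cylinder (a straight line when the cylinder is unrolled). The constants a, b are determined by the endpoint conditions.
With endpoint conditions z(0) = 4 and z(π) = 10: from z(0) = b we get b = 4, and a·π + 4 = 10 gives a = 6/π, so
    z(θ) = (6/π) θ + 4.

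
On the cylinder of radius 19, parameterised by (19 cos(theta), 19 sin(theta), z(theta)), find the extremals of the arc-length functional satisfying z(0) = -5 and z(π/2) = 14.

Parameterise the cylinder of radius R = 19 as
    r(θ) = (19 cos θ, 19 sin θ, z(θ)).
The arc-length element is
    ds = sqrt(361 + (dz/dθ)^2) dθ,
so the Lagrangian is L = sqrt(361 + z'^2).
L depends on z' only, not on z or θ, so ∂L/∂z = 0 and
    ∂L/∂z' = z' / sqrt(361 + z'^2).
The Euler-Lagrange equation gives
    d/dθ( z' / sqrt(361 + z'^2) ) = 0,
so z' is constant. Integrating once:
    z(θ) = a θ + b,
a helix on the cylinder (a straight line when the cylinder is unrolled). The constants a, b are determined by the endpoint conditions.
With endpoint conditions z(0) = -5 and z(π/2) = 14: from z(0) = b we get b = -5, and a·π/2 + -5 = 14 gives a = 38/π, so
    z(θ) = (38/π) θ − 5.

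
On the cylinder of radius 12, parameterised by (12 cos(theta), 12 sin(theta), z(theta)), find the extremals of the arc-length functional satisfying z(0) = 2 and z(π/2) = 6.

Parameterise the cylinder of radius R = 12 as
    r(θ) = (12 cos θ, 12 sin θ, z(θ)).
The arc-length element is
    ds = sqrt(144 + (dz/dθ)^2) dθ,
so the Lagrangian is L = sqrt(144 + z'^2).
L depends on z' only, not on z or θ, so ∂L/∂z = 0 and
    ∂L/∂z' = z' / sqrt(144 + z'^2).
The Euler-Lagrange equation gives
    d/dθ( z' / sqrt(144 + z'^2) ) = 0,
so z' is constant. Integrating once:
    z(θ) = a θ + b,
a helix on the cylinder (a straight line when the cylinder is unrolled). The constants a, b are determined by the endpoint conditions.
With endpoint conditions z(0) = 2 and z(π/2) = 6: from z(0) = b we get b = 2, and a·π/2 + 2 = 6 gives a = 8/π, so
    z(θ) = (8/π) θ + 2.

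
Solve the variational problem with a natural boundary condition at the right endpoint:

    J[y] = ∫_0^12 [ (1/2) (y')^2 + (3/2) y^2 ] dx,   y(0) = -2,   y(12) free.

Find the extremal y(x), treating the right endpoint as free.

The Lagrangian L = (1/2) (y')^2 + (3/2) y^2 gives
    ∂L/∂y = 3 y,   ∂L/∂y' = y'.
Euler-Lagrange: y'' − 3 y = 0.
With k = sqrt(3), the general solution is
    y(x) = A cosh(sqrt(3) x) + B sinh(sqrt(3) x).
Fixed left endpoint y(0) = -2 ⇒ A = -2.
The right endpoint x = 12 is free, so the natural (transversality) condition is ∂L/∂y' |_{x=12} = 0, i.e. y'(12) = 0.
Compute y'(x) = A k sinh(k x) + B k cosh(k x), so
    y'(12) = A k sinh(k·12) + B k cosh(k·12) = 0
    ⇒ B = −A tanh(k·12) = 2 tanh(sqrt(3)·12).
Therefore the extremal is
    y(x) = −2 cosh(sqrt(3) x) + 2 tanh(sqrt(3)·12) sinh(sqrt(3) x).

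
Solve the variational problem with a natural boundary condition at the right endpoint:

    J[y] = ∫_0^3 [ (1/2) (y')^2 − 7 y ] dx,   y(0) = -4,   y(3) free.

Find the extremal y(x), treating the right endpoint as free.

The Lagrangian L = (1/2) (y')^2 − 7 y gives
    ∂L/∂y = −7,   ∂L/∂y' = y'.
Euler-Lagrange: d/dx(y') − (−7) = 0, i.e. y'' + 7 = 0, so
    y(x) = −(7/2) x^2 + C1 x + C2.
Fixed left endpoint y(0) = -4 ⇒ C2 = -4.
The right endpoint x = 3 is free, so the natural (transversality) condition is ∂L/∂y' |_{x=3} = 0, i.e. y'(3) = 0.
Compute y'(x) = −7 x + C1, so y'(3) = −21 + C1 = 0 ⇒ C1 = 21.
Therefore the extremal is
    y(x) = −(7/2) x^2 + 21 x − 4.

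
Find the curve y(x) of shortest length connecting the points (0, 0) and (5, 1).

Arc-length functional: J[y] = ∫ sqrt(1 + (y')^2) dx.
Lagrangian L = sqrt(1 + (y')^2) has no explicit y dependence, so ∂L/∂y = 0 and the Euler-Lagrange equation gives
    d/dx( y' / sqrt(1 + (y')^2) ) = 0  ⇒  y' / sqrt(1 + (y')^2) = const.
Hence y' is constant, so y(x) is affine.
Fitting the endpoints (0, 0) and (5, 1):
    slope m = (1 − 0) / (5 − 0) = 1/5,
    intercept c = 0 − m·0 = 0.
Extremal: y(x) = (1/5) x.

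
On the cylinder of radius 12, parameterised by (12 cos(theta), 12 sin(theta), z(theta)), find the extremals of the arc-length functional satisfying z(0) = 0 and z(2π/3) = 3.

Parameterise the cylinder of radius R = 12 as
    r(θ) = (12 cos θ, 12 sin θ, z(θ)).
The arc-length element is
    ds = sqrt(144 + (dz/dθ)^2) dθ,
so the Lagrangian is L = sqrt(144 + z'^2).
L depends on z' only, not on z or θ, so ∂L/∂z = 0 and
    ∂L/∂z' = z' / sqrt(144 + z'^2).
The Euler-Lagrange equation gives
    d/dθ( z' / sqrt(144 + z'^2) ) = 0,
so z' is constant. Integrating once:
    z(θ) = a θ + b,
a helix on the cylinder (a straight line when the cylinder is unrolled). The constants a, b are determined by the endpoint conditions.
With endpoint conditions z(0) = 0 and z(2π/3) = 3: from z(0) = b we get b = 0, and a·2π/3 + 0 = 3 gives a = 9/(2π), so
    z(θ) = (9/(2π)) θ.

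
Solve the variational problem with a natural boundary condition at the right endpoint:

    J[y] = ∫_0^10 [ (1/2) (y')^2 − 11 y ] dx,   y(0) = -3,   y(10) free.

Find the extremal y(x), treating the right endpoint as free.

The Lagrangian L = (1/2) (y')^2 − 11 y gives
    ∂L/∂y = −11,   ∂L/∂y' = y'.
Euler-Lagrange: d/dx(y') − (−11) = 0, i.e. y'' + 11 = 0, so
    y(x) = −(11/2) x^2 + C1 x + C2.
Fixed left endpoint y(0) = -3 ⇒ C2 = -3.
The right endpoint x = 10 is free, so the natural (transversality) condition is ∂L/∂y' |_{x=10} = 0, i.e. y'(10) = 0.
Compute y'(x) = −11 x + C1, so y'(10) = −110 + C1 = 0 ⇒ C1 = 110.
Therefore the extremal is
    y(x) = −(11/2) x^2 + 110 x − 3.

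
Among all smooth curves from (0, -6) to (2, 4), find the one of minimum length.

Arc-length functional: J[y] = ∫ sqrt(1 + (y')^2) dx.
Lagrangian L = sqrt(1 + (y')^2) has no explicit y dependence, so ∂L/∂y = 0 and the Euler-Lagrange equation gives
    d/dx( y' / sqrt(1 + (y')^2) ) = 0  ⇒  y' / sqrt(1 + (y')^2) = const.
Hence y' is constant, so y(x) is affine.
Fitting the endpoints (0, -6) and (2, 4):
    slope m = (4 − (-6)) / (2 − 0) = 5,
    intercept c = (-6) − m·0 = -6.
Extremal: y(x) = 5 x - 6.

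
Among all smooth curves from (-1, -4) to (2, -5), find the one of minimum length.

Arc-length functional: J[y] = ∫ sqrt(1 + (y')^2) dx.
Lagrangian L = sqrt(1 + (y')^2) has no explicit y dependence, so ∂L/∂y = 0 and the Euler-Lagrange equation gives
    d/dx( y' / sqrt(1 + (y')^2) ) = 0  ⇒  y' / sqrt(1 + (y')^2) = const.
Hence y' is constant, so y(x) is affine.
Fitting the endpoints (-1, -4) and (2, -5):
    slope m = ((-5) − (-4)) / (2 − (-1)) = -1/3,
    intercept c = (-4) − m·(-1) = -13/3.
Extremal: y(x) = (-1/3) x - 13/3.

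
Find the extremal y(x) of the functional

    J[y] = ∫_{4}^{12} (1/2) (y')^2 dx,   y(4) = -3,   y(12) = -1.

The Lagrangian is L = (1/2) (y')^2.
Compute ∂L/∂y = 0, ∂L/∂y' = y'.
The Euler-Lagrange equation d/dx(∂L/∂y') − ∂L/∂y = 0 reduces to
    y'' = 0.
Its general solution is
    y(x) = A x + B,
with A, B fixed by the endpoint conditions.
Applying the endpoint conditions y(4) = -3 and y(12) = -1: solve A·4 + B = -3 and A·12 + B = -1. Subtracting gives A(12 − 4) = -1 − -3, so A = 1/4, and B = -3 − A·4 = -4. Therefore
    y(x) = (1/4) x - 4.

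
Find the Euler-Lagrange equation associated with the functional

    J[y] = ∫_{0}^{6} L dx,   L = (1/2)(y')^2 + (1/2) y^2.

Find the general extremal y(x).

The Lagrangian is L = (1/2)(y')^2 + (1/2) y^2.
∂L/∂y = y.
∂L/∂y' = y'.
The Euler-Lagrange equation d/dx(∂L/∂y') − ∂L/∂y = 0 becomes:
    y'' - y = 0
General solution: y(x) = A e^x + B e^(-x), where A and B are arbitrary constants fixed by the endpoint conditions.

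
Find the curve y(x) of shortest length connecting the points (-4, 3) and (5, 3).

Arc-length functional: J[y] = ∫ sqrt(1 + (y')^2) dx.
Lagrangian L = sqrt(1 + (y')^2) has no explicit y dependence, so ∂L/∂y = 0 and the Euler-Lagrange equation gives
    d/dx( y' / sqrt(1 + (y')^2) ) = 0  ⇒  y' / sqrt(1 + (y')^2) = const.
Hence y' is constant, so y(x) is affine.
Fitting the endpoints (-4, 3) and (5, 3):
    slope m = (3 − 3) / (5 − (-4)) = 0,
    intercept c = 3 − m·(-4) = 3.
Extremal: y(x) = 3.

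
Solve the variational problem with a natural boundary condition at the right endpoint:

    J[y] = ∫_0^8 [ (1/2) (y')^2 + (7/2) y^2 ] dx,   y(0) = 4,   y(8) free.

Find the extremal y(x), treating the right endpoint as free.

The Lagrangian L = (1/2) (y')^2 + (7/2) y^2 gives
    ∂L/∂y = 7 y,   ∂L/∂y' = y'.
Euler-Lagrange: y'' − 7 y = 0.
With k = sqrt(7), the general solution is
    y(x) = A cosh(sqrt(7) x) + B sinh(sqrt(7) x).
Fixed left endpoint y(0) = 4 ⇒ A = 4.
The right endpoint x = 8 is free, so the natural (transversality) condition is ∂L/∂y' |_{x=8} = 0, i.e. y'(8) = 0.
Compute y'(x) = A k sinh(k x) + B k cosh(k x), so
    y'(8) = A k sinh(k·8) + B k cosh(k·8) = 0
    ⇒ B = −A tanh(k·8) = − 4 tanh(sqrt(7)·8).
Therefore the extremal is
    y(x) = 4 cosh(sqrt(7) x) − 4 tanh(sqrt(7)·8) sinh(sqrt(7) x).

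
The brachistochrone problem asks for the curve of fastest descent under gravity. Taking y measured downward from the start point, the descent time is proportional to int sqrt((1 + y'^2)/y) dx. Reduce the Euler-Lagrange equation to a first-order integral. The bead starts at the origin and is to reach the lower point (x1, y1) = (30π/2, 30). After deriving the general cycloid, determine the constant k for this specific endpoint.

The Lagrangian L = sqrt((1 + y'^2) / y) has no explicit x dependence, so the Beltrami identity applies:
    L − y' ∂L/∂y' = C.
Compute ∂L/∂y' = y' / sqrt(y (1 + y'^2)).
Substitute:
    sqrt((1 + y'^2)/y) − y'·y' / sqrt(y (1 + y'^2))
    = (1 + y'^2) / sqrt(y (1 + y'^2)) − y'^2 / sqrt(y (1 + y'^2))
    = 1 / sqrt(y (1 + y'^2)) = C.
Squaring and rearranging gives the first integral
    y (1 + y'^2) = 1/C^2 =: k   (constant).
Solving this first-order ODE by the substitution
    y = (k/2)(1 − cos θ)
yields the cycloid parameterisation
    x(θ) = (k/2)(θ − sin θ),   y(θ) = (k/2)(1 − cos θ).
The constant k is fixed by the endpoint condition.
Now fit the given lower endpoint (x1, y1) = (30π/2, 30). At the bottom of the first arch (θ = π), the parametric equations give
    y(π) = (k/2)(1 − cos π) = k,
    x(π) = (k/2)(π − sin π) = kπ/2.
Matching y(π) = 30 gives k = 30, consistent with x(π) = 30π/2. Therefore the specific cycloid is
    x(θ) = (30/2)(θ − sin θ),   y(θ) = (30/2)(1 − cos θ).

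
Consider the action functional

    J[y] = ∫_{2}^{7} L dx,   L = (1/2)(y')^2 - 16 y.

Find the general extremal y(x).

The Lagrangian is L = (1/2)(y')^2 - 16 y.
∂L/∂y = -16.
∂L/∂y' = y'.
The Euler-Lagrange equation d/dx(∂L/∂y') − ∂L/∂y = 0 becomes:
    y'' + 16 = 0
General solution: y(x) = -8 x^2 + A x + B, where A and B are arbitrary constants fixed by the endpoint conditions.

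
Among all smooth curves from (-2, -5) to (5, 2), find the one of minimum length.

Arc-length functional: J[y] = ∫ sqrt(1 + (y')^2) dx.
Lagrangian L = sqrt(1 + (y')^2) has no explicit y dependence, so ∂L/∂y = 0 and the Euler-Lagrange equation gives
    d/dx( y' / sqrt(1 + (y')^2) ) = 0  ⇒  y' / sqrt(1 + (y')^2) = const.
Hence y' is constant, so y(x) is affine.
Fitting the endpoints (-2, -5) and (5, 2):
    slope m = (2 − (-5)) / (5 − (-2)) = 1,
    intercept c = (-5) − m·(-2) = -3.
Extremal: y(x) = x - 3.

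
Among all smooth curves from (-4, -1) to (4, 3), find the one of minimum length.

Arc-length functional: J[y] = ∫ sqrt(1 + (y')^2) dx.
Lagrangian L = sqrt(1 + (y')^2) has no explicit y dependence, so ∂L/∂y = 0 and the Euler-Lagrange equation gives
    d/dx( y' / sqrt(1 + (y')^2) ) = 0  ⇒  y' / sqrt(1 + (y')^2) = const.
Hence y' is constant, so y(x) is affine.
Fitting the endpoints (-4, -1) and (4, 3):
    slope m = (3 − (-1)) / (4 − (-4)) = 1/2,
    intercept c = (-1) − m·(-4) = 1.
Extremal: y(x) = (1/2) x + 1.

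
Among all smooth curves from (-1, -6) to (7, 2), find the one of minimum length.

Arc-length functional: J[y] = ∫ sqrt(1 + (y')^2) dx.
Lagrangian L = sqrt(1 + (y')^2) has no explicit y dependence, so ∂L/∂y = 0 and the Euler-Lagrange equation gives
    d/dx( y' / sqrt(1 + (y')^2) ) = 0  ⇒  y' / sqrt(1 + (y')^2) = const.
Hence y' is constant, so y(x) is affine.
Fitting the endpoints (-1, -6) and (7, 2):
    slope m = (2 − (-6)) / (7 − (-1)) = 1,
    intercept c = (-6) − m·(-1) = -5.
Extremal: y(x) = x - 5.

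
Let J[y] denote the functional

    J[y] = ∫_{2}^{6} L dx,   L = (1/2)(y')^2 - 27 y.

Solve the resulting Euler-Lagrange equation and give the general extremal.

The Lagrangian is L = (1/2)(y')^2 - 27 y.
∂L/∂y = -27.
∂L/∂y' = y'.
The Euler-Lagrange equation d/dx(∂L/∂y') − ∂L/∂y = 0 becomes:
    y'' + 27 = 0
General solution: y(x) = -(27/2) x^2 + A x + B, where A and B are arbitrary constants fixed by the endpoint conditions.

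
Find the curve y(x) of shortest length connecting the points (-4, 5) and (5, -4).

Arc-length functional: J[y] = ∫ sqrt(1 + (y')^2) dx.
Lagrangian L = sqrt(1 + (y')^2) has no explicit y dependence, so ∂L/∂y = 0 and the Euler-Lagrange equation gives
    d/dx( y' / sqrt(1 + (y')^2) ) = 0  ⇒  y' / sqrt(1 + (y')^2) = const.
Hence y' is constant, so y(x) is affine.
Fitting the endpoints (-4, 5) and (5, -4):
    slope m = ((-4) − 5) / (5 − (-4)) = -1,
    intercept c = 5 − m·(-4) = 1.
Extremal: y(x) = -x + 1.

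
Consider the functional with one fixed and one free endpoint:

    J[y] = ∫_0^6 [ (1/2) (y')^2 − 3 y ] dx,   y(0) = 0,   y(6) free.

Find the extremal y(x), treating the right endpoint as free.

The Lagrangian L = (1/2) (y')^2 − 3 y gives
    ∂L/∂y = −3,   ∂L/∂y' = y'.
Euler-Lagrange: d/dx(y') − (−3) = 0, i.e. y'' + 3 = 0, so
    y(x) = −(3/2) x^2 + C1 x + C2.
Fixed left endpoint y(0) = 0 ⇒ C2 = 0.
The right endpoint x = 6 is free, so the natural (transversality) condition is ∂L/∂y' |_{x=6} = 0, i.e. y'(6) = 0.
Compute y'(x) = −3 x + C1, so y'(6) = −18 + C1 = 0 ⇒ C1 = 18.
Therefore the extremal is
    y(x) = −(3/2) x^2 + 18 x.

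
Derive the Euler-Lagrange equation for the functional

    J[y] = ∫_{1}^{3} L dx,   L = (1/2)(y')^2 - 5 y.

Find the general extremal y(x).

The Lagrangian is L = (1/2)(y')^2 - 5 y.
∂L/∂y = -5.
∂L/∂y' = y'.
The Euler-Lagrange equation d/dx(∂L/∂y') − ∂L/∂y = 0 becomes:
    y'' + 5 = 0
General solution: y(x) = -(5/2) x^2 + A x + B, where A and B are arbitrary constants fixed by the endpoint conditions.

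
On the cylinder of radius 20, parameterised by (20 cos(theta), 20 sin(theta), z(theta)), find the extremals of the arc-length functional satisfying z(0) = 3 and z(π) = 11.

Parameterise the cylinder of radius R = 20 as
    r(θ) = (20 cos θ, 20 sin θ, z(θ)).
The arc-length element is
    ds = sqrt(400 + (dz/dθ)^2) dθ,
so the Lagrangian is L = sqrt(400 + z'^2).
L depends on z' only, not on z or θ, so ∂L/∂z = 0 and
    ∂L/∂z' = z' / sqrt(400 + z'^2).
The Euler-Lagrange equation gives
    d/dθ( z' / sqrt(400 + z'^2) ) = 0,
so z' is constant. Integrating once:
    z(θ) = a θ + b,
a helix on the cylinder (a straight line when the cylinder is unrolled). The constants a, b are determined by the endpoint conditions.
With endpoint conditions z(0) = 3 and z(π) = 11: from z(0) = b we get b = 3, and a·π + 3 = 11 gives a = 8/π, so
    z(θ) = (8/π) θ + 3.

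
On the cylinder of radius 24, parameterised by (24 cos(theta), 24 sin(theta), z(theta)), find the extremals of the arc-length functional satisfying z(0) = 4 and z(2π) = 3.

Parameterise the cylinder of radius R = 24 as
    r(θ) = (24 cos θ, 24 sin θ, z(θ)).
The arc-length element is
    ds = sqrt(576 + (dz/dθ)^2) dθ,
so the Lagrangian is L = sqrt(576 + z'^2).
L depends on z' only, not on z or θ, so ∂L/∂z = 0 and
    ∂L/∂z' = z' / sqrt(576 + z'^2).
The Euler-Lagrange equation gives
    d/dθ( z' / sqrt(576 + z'^2) ) = 0,
so z' is constant. Integrating once:
    z(θ) = a θ + b,
a helix on the cylinder (a straight line when the cylinder is unrolled). The constants a, b are determined by the endpoint conditions.
With endpoint conditions z(0) = 4 and z(2π) = 3: from z(0) = b we get b = 4, and a·2π + 4 = 3 gives a = -1/(2π), so
    z(θ) = (-1/(2π)) θ + 4.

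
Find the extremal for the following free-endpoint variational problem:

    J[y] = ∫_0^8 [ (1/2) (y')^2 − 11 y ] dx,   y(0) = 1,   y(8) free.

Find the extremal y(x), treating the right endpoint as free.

The Lagrangian L = (1/2) (y')^2 − 11 y gives
    ∂L/∂y = −11,   ∂L/∂y' = y'.
Euler-Lagrange: d/dx(y') − (−11) = 0, i.e. y'' + 11 = 0, so
    y(x) = −(11/2) x^2 + C1 x + C2.
Fixed left endpoint y(0) = 1 ⇒ C2 = 1.
The right endpoint x = 8 is free, so the natural (transversality) condition is ∂L/∂y' |_{x=8} = 0, i.e. y'(8) = 0.
Compute y'(x) = −11 x + C1, so y'(8) = −88 + C1 = 0 ⇒ C1 = 88.
Therefore the extremal is
    y(x) = −(11/2) x^2 + 88 x + 1.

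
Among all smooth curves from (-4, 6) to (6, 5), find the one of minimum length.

Arc-length functional: J[y] = ∫ sqrt(1 + (y')^2) dx.
Lagrangian L = sqrt(1 + (y')^2) has no explicit y dependence, so ∂L/∂y = 0 and the Euler-Lagrange equation gives
    d/dx( y' / sqrt(1 + (y')^2) ) = 0  ⇒  y' / sqrt(1 + (y')^2) = const.
Hence y' is constant, so y(x) is affine.
Fitting the endpoints (-4, 6) and (6, 5):
    slope m = (5 − 6) / (6 − (-4)) = -1/10,
    intercept c = 6 − m·(-4) = 28/5.
Extremal: y(x) = (-1/10) x + 28/5.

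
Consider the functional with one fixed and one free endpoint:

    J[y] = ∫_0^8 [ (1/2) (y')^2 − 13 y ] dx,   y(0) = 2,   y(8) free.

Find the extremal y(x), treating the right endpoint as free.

The Lagrangian L = (1/2) (y')^2 − 13 y gives
    ∂L/∂y = −13,   ∂L/∂y' = y'.
Euler-Lagrange: d/dx(y') − (−13) = 0, i.e. y'' + 13 = 0, so
    y(x) = −(13/2) x^2 + C1 x + C2.
Fixed left endpoint y(0) = 2 ⇒ C2 = 2.
The right endpoint x = 8 is free, so the natural (transversality) condition is ∂L/∂y' |_{x=8} = 0, i.e. y'(8) = 0.
Compute y'(x) = −13 x + C1, so y'(8) = −104 + C1 = 0 ⇒ C1 = 104.
Therefore the extremal is
    y(x) = −(13/2) x^2 + 104 x + 2.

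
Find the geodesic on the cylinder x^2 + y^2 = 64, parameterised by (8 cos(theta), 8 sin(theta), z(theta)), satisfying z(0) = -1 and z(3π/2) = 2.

Parameterise the cylinder of radius R = 8 as
    r(θ) = (8 cos θ, 8 sin θ, z(θ)).
The arc-length element is
    ds = sqrt(64 + (dz/dθ)^2) dθ,
so the Lagrangian is L = sqrt(64 + z'^2).
L depends on z' only, not on z or θ, so ∂L/∂z = 0 and
    ∂L/∂z' = z' / sqrt(64 + z'^2).
The Euler-Lagrange equation gives
    d/dθ( z' / sqrt(64 + z'^2) ) = 0,
so z' is constant. Integrating once:
    z(θ) = a θ + b,
a helix on the cylinder (a straight line when the cylinder is unrolled). The constants a, b are determined by the endpoint conditions.
With endpoint conditions z(0) = -1 and z(3π/2) = 2: from z(0) = b we get b = -1, and a·3π/2 + -1 = 2 gives a = 2/π, so
    z(θ) = (2/π) θ − 1.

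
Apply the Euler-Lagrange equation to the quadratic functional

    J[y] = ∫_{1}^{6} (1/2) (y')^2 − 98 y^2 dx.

The Lagrangian is L = (1/2) (y')^2 − 98 y^2.
Compute ∂L/∂y = -196y, ∂L/∂y' = y'.
The Euler-Lagrange equation d/dx(∂L/∂y') − ∂L/∂y = 0 reduces to
    y'' + 196 y = 0.
Its general solution is
    y(x) = A sin(14x) + B cos(14x),
with A, B fixed by the endpoint conditions.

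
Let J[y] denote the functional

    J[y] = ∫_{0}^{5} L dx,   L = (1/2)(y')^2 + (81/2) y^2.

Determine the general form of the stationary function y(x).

The Lagrangian is L = (1/2)(y')^2 + (81/2) y^2.
∂L/∂y = 81y.
∂L/∂y' = y'.
The Euler-Lagrange equation d/dx(∂L/∂y') − ∂L/∂y = 0 becomes:
    y'' - 81 y = 0
General solution: y(x) = A e^(9x) + B e^(-9x), where A and B are arbitrary constants fixed by the endpoint conditions.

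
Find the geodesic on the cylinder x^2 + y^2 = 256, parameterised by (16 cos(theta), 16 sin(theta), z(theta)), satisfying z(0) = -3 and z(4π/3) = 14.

Parameterise the cylinder of radius R = 16 as
    r(θ) = (16 cos θ, 16 sin θ, z(θ)).
The arc-length element is
    ds = sqrt(256 + (dz/dθ)^2) dθ,
so the Lagrangian is L = sqrt(256 + z'^2).
L depends on z' only, not on z or θ, so ∂L/∂z = 0 and
    ∂L/∂z' = z' / sqrt(256 + z'^2).
The Euler-Lagrange equation gives
    d/dθ( z' / sqrt(256 + z'^2) ) = 0,
so z' is constant. Integrating once:
    z(θ) = a θ + b,
a helix on the cylinder (a straight line when the cylinder is unrolled). The constants a, b are determined by the endpoint conditions.
With endpoint conditions z(0) = -3 and z(4π/3) = 14: from z(0) = b we get b = -3, and a·4π/3 + -3 = 14 gives a = 51/(4π), so
    z(θ) = (51/(4π)) θ − 3.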